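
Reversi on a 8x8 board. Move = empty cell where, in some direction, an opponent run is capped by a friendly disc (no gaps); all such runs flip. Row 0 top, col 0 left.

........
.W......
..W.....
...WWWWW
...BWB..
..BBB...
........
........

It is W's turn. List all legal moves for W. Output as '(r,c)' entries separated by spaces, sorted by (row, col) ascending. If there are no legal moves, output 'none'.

(3,2): no bracket -> illegal
(4,1): no bracket -> illegal
(4,2): flips 1 -> legal
(4,6): flips 1 -> legal
(5,1): no bracket -> illegal
(5,5): flips 1 -> legal
(5,6): flips 1 -> legal
(6,1): flips 2 -> legal
(6,2): flips 1 -> legal
(6,3): flips 4 -> legal
(6,4): flips 1 -> legal
(6,5): no bracket -> illegal

Answer: (4,2) (4,6) (5,5) (5,6) (6,1) (6,2) (6,3) (6,4)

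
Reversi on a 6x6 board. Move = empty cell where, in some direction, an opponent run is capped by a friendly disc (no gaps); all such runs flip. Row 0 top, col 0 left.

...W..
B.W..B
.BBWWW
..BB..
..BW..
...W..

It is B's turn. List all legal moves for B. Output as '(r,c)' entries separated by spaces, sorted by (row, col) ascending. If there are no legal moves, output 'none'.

(0,1): no bracket -> illegal
(0,2): flips 1 -> legal
(0,4): no bracket -> illegal
(1,1): no bracket -> illegal
(1,3): flips 1 -> legal
(1,4): flips 1 -> legal
(3,4): no bracket -> illegal
(3,5): flips 1 -> legal
(4,4): flips 1 -> legal
(5,2): no bracket -> illegal
(5,4): flips 1 -> legal

Answer: (0,2) (1,3) (1,4) (3,5) (4,4) (5,4)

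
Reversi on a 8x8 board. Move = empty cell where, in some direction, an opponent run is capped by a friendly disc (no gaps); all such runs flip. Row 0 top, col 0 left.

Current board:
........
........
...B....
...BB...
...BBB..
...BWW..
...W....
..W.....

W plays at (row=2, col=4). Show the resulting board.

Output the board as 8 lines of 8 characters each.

Answer: ........
........
...BW...
...BW...
...BWB..
...BWW..
...W....
..W.....

Derivation:
Place W at (2,4); scan 8 dirs for brackets.
Dir NW: first cell '.' (not opp) -> no flip
Dir N: first cell '.' (not opp) -> no flip
Dir NE: first cell '.' (not opp) -> no flip
Dir W: opp run (2,3), next='.' -> no flip
Dir E: first cell '.' (not opp) -> no flip
Dir SW: opp run (3,3), next='.' -> no flip
Dir S: opp run (3,4) (4,4) capped by W -> flip
Dir SE: first cell '.' (not opp) -> no flip
All flips: (3,4) (4,4)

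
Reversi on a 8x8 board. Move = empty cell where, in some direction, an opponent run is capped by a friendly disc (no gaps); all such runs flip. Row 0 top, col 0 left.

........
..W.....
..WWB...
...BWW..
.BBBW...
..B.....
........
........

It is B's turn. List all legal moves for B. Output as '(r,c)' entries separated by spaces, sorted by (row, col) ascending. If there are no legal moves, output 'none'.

(0,1): no bracket -> illegal
(0,2): no bracket -> illegal
(0,3): no bracket -> illegal
(1,1): flips 1 -> legal
(1,3): flips 1 -> legal
(1,4): no bracket -> illegal
(2,1): flips 2 -> legal
(2,5): flips 1 -> legal
(2,6): no bracket -> illegal
(3,1): no bracket -> illegal
(3,2): no bracket -> illegal
(3,6): flips 2 -> legal
(4,5): flips 1 -> legal
(4,6): flips 1 -> legal
(5,3): no bracket -> illegal
(5,4): flips 2 -> legal
(5,5): flips 1 -> legal

Answer: (1,1) (1,3) (2,1) (2,5) (3,6) (4,5) (4,6) (5,4) (5,5)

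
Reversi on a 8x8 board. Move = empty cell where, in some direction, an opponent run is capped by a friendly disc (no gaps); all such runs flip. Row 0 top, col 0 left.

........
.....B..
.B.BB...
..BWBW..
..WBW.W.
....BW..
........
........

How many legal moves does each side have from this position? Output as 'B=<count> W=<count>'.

-- B to move --
(2,2): no bracket -> illegal
(2,5): no bracket -> illegal
(2,6): no bracket -> illegal
(3,1): no bracket -> illegal
(3,6): flips 1 -> legal
(3,7): no bracket -> illegal
(4,1): flips 1 -> legal
(4,5): flips 1 -> legal
(4,7): no bracket -> illegal
(5,1): flips 2 -> legal
(5,2): flips 1 -> legal
(5,3): no bracket -> illegal
(5,6): flips 1 -> legal
(5,7): flips 2 -> legal
(6,4): no bracket -> illegal
(6,5): no bracket -> illegal
(6,6): no bracket -> illegal
B mobility = 7
-- W to move --
(0,4): no bracket -> illegal
(0,5): no bracket -> illegal
(0,6): flips 2 -> legal
(1,0): no bracket -> illegal
(1,1): no bracket -> illegal
(1,2): no bracket -> illegal
(1,3): flips 2 -> legal
(1,4): flips 2 -> legal
(1,6): no bracket -> illegal
(2,0): no bracket -> illegal
(2,2): flips 1 -> legal
(2,5): no bracket -> illegal
(2,6): no bracket -> illegal
(3,0): no bracket -> illegal
(3,1): flips 1 -> legal
(4,1): no bracket -> illegal
(4,5): no bracket -> illegal
(5,2): no bracket -> illegal
(5,3): flips 2 -> legal
(6,3): no bracket -> illegal
(6,4): flips 1 -> legal
(6,5): no bracket -> illegal
W mobility = 7

Answer: B=7 W=7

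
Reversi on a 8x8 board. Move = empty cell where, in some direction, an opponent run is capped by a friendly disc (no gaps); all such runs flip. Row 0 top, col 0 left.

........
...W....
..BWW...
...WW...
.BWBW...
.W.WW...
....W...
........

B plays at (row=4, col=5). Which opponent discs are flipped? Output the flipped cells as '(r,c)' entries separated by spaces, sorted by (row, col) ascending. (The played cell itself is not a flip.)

Dir NW: opp run (3,4) (2,3), next='.' -> no flip
Dir N: first cell '.' (not opp) -> no flip
Dir NE: first cell '.' (not opp) -> no flip
Dir W: opp run (4,4) capped by B -> flip
Dir E: first cell '.' (not opp) -> no flip
Dir SW: opp run (5,4), next='.' -> no flip
Dir S: first cell '.' (not opp) -> no flip
Dir SE: first cell '.' (not opp) -> no flip

Answer: (4,4)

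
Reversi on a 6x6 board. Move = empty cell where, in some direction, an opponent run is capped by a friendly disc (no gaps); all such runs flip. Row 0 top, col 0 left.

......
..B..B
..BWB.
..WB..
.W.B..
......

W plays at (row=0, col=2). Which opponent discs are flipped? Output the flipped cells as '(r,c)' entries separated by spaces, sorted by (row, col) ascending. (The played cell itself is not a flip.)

Dir NW: edge -> no flip
Dir N: edge -> no flip
Dir NE: edge -> no flip
Dir W: first cell '.' (not opp) -> no flip
Dir E: first cell '.' (not opp) -> no flip
Dir SW: first cell '.' (not opp) -> no flip
Dir S: opp run (1,2) (2,2) capped by W -> flip
Dir SE: first cell '.' (not opp) -> no flip

Answer: (1,2) (2,2)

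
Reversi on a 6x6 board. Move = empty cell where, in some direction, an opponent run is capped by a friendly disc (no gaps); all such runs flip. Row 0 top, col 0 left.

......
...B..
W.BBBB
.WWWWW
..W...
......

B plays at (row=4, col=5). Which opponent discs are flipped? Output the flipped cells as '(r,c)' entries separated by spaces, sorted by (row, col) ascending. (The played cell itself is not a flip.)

Answer: (3,4) (3,5)

Derivation:
Dir NW: opp run (3,4) capped by B -> flip
Dir N: opp run (3,5) capped by B -> flip
Dir NE: edge -> no flip
Dir W: first cell '.' (not opp) -> no flip
Dir E: edge -> no flip
Dir SW: first cell '.' (not opp) -> no flip
Dir S: first cell '.' (not opp) -> no flip
Dir SE: edge -> no flip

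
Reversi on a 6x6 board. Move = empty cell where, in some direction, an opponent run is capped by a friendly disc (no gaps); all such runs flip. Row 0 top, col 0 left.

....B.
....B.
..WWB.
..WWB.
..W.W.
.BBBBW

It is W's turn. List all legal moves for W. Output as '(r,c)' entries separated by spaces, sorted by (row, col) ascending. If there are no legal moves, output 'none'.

(0,3): no bracket -> illegal
(0,5): flips 1 -> legal
(1,3): no bracket -> illegal
(1,5): flips 1 -> legal
(2,5): flips 1 -> legal
(3,5): flips 1 -> legal
(4,0): no bracket -> illegal
(4,1): no bracket -> illegal
(4,3): no bracket -> illegal
(4,5): flips 1 -> legal
(5,0): flips 4 -> legal

Answer: (0,5) (1,5) (2,5) (3,5) (4,5) (5,0)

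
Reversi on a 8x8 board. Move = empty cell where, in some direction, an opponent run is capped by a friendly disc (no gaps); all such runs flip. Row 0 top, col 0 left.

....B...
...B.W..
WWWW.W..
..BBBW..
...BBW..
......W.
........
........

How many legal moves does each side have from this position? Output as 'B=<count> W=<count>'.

-- B to move --
(0,5): no bracket -> illegal
(0,6): no bracket -> illegal
(1,0): flips 1 -> legal
(1,1): flips 1 -> legal
(1,2): flips 2 -> legal
(1,4): flips 1 -> legal
(1,6): flips 1 -> legal
(2,4): no bracket -> illegal
(2,6): flips 2 -> legal
(3,0): no bracket -> illegal
(3,1): flips 1 -> legal
(3,6): flips 1 -> legal
(4,6): flips 1 -> legal
(4,7): no bracket -> illegal
(5,4): no bracket -> illegal
(5,5): no bracket -> illegal
(5,7): no bracket -> illegal
(6,5): no bracket -> illegal
(6,6): no bracket -> illegal
(6,7): flips 2 -> legal
B mobility = 10
-- W to move --
(0,2): no bracket -> illegal
(0,3): flips 1 -> legal
(0,5): no bracket -> illegal
(1,2): no bracket -> illegal
(1,4): no bracket -> illegal
(2,4): no bracket -> illegal
(3,1): flips 3 -> legal
(4,1): flips 1 -> legal
(4,2): flips 3 -> legal
(5,2): flips 2 -> legal
(5,3): flips 3 -> legal
(5,4): flips 2 -> legal
(5,5): flips 2 -> legal
W mobility = 8

Answer: B=10 W=8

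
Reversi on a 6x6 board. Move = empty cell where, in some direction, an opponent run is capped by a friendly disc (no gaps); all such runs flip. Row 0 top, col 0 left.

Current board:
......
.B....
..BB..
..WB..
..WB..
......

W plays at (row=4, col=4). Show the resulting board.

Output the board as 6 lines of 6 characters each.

Answer: ......
.B....
..BB..
..WB..
..WWW.
......

Derivation:
Place W at (4,4); scan 8 dirs for brackets.
Dir NW: opp run (3,3) (2,2) (1,1), next='.' -> no flip
Dir N: first cell '.' (not opp) -> no flip
Dir NE: first cell '.' (not opp) -> no flip
Dir W: opp run (4,3) capped by W -> flip
Dir E: first cell '.' (not opp) -> no flip
Dir SW: first cell '.' (not opp) -> no flip
Dir S: first cell '.' (not opp) -> no flip
Dir SE: first cell '.' (not opp) -> no flip
All flips: (4,3)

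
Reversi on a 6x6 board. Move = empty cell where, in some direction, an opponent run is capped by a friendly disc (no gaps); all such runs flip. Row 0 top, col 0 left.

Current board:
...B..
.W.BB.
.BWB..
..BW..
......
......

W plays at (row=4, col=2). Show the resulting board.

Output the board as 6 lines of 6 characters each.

Place W at (4,2); scan 8 dirs for brackets.
Dir NW: first cell '.' (not opp) -> no flip
Dir N: opp run (3,2) capped by W -> flip
Dir NE: first cell 'W' (not opp) -> no flip
Dir W: first cell '.' (not opp) -> no flip
Dir E: first cell '.' (not opp) -> no flip
Dir SW: first cell '.' (not opp) -> no flip
Dir S: first cell '.' (not opp) -> no flip
Dir SE: first cell '.' (not opp) -> no flip
All flips: (3,2)

Answer: ...B..
.W.BB.
.BWB..
..WW..
..W...
......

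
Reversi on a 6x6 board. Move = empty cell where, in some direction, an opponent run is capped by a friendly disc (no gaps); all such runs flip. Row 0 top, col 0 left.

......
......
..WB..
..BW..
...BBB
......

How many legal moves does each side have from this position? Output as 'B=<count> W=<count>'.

-- B to move --
(1,1): flips 2 -> legal
(1,2): flips 1 -> legal
(1,3): no bracket -> illegal
(2,1): flips 1 -> legal
(2,4): no bracket -> illegal
(3,1): no bracket -> illegal
(3,4): flips 1 -> legal
(4,2): no bracket -> illegal
B mobility = 4
-- W to move --
(1,2): no bracket -> illegal
(1,3): flips 1 -> legal
(1,4): no bracket -> illegal
(2,1): no bracket -> illegal
(2,4): flips 1 -> legal
(3,1): flips 1 -> legal
(3,4): no bracket -> illegal
(3,5): no bracket -> illegal
(4,1): no bracket -> illegal
(4,2): flips 1 -> legal
(5,2): no bracket -> illegal
(5,3): flips 1 -> legal
(5,4): no bracket -> illegal
(5,5): flips 1 -> legal
W mobility = 6

Answer: B=4 W=6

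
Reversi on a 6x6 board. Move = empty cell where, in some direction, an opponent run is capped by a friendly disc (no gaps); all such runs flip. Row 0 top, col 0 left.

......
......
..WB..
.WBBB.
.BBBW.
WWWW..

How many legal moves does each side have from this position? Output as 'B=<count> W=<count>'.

-- B to move --
(1,1): flips 1 -> legal
(1,2): flips 1 -> legal
(1,3): no bracket -> illegal
(2,0): flips 1 -> legal
(2,1): flips 2 -> legal
(3,0): flips 1 -> legal
(3,5): no bracket -> illegal
(4,0): no bracket -> illegal
(4,5): flips 1 -> legal
(5,4): flips 1 -> legal
(5,5): flips 1 -> legal
B mobility = 8
-- W to move --
(1,2): no bracket -> illegal
(1,3): flips 3 -> legal
(1,4): flips 3 -> legal
(2,1): no bracket -> illegal
(2,4): flips 4 -> legal
(2,5): flips 2 -> legal
(3,0): flips 1 -> legal
(3,5): flips 3 -> legal
(4,0): flips 3 -> legal
(4,5): no bracket -> illegal
(5,4): no bracket -> illegal
W mobility = 7

Answer: B=8 W=7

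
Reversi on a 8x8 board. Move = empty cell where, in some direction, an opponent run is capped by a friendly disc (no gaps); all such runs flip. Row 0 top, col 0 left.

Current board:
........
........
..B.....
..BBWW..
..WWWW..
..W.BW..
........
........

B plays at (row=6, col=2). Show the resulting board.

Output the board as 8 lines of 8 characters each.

Answer: ........
........
..B.....
..BBWW..
..BWWW..
..B.BW..
..B.....
........

Derivation:
Place B at (6,2); scan 8 dirs for brackets.
Dir NW: first cell '.' (not opp) -> no flip
Dir N: opp run (5,2) (4,2) capped by B -> flip
Dir NE: first cell '.' (not opp) -> no flip
Dir W: first cell '.' (not opp) -> no flip
Dir E: first cell '.' (not opp) -> no flip
Dir SW: first cell '.' (not opp) -> no flip
Dir S: first cell '.' (not opp) -> no flip
Dir SE: first cell '.' (not opp) -> no flip
All flips: (4,2) (5,2)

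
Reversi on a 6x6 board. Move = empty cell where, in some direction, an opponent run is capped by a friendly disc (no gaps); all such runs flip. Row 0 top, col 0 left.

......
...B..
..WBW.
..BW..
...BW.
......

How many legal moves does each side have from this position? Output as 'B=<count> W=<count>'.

-- B to move --
(1,1): no bracket -> illegal
(1,2): flips 1 -> legal
(1,4): no bracket -> illegal
(1,5): no bracket -> illegal
(2,1): flips 1 -> legal
(2,5): flips 1 -> legal
(3,1): flips 1 -> legal
(3,4): flips 1 -> legal
(3,5): flips 1 -> legal
(4,2): no bracket -> illegal
(4,5): flips 1 -> legal
(5,3): no bracket -> illegal
(5,4): no bracket -> illegal
(5,5): no bracket -> illegal
B mobility = 7
-- W to move --
(0,2): flips 1 -> legal
(0,3): flips 2 -> legal
(0,4): flips 1 -> legal
(1,2): no bracket -> illegal
(1,4): no bracket -> illegal
(2,1): no bracket -> illegal
(3,1): flips 1 -> legal
(3,4): no bracket -> illegal
(4,1): no bracket -> illegal
(4,2): flips 2 -> legal
(5,2): no bracket -> illegal
(5,3): flips 1 -> legal
(5,4): no bracket -> illegal
W mobility = 6

Answer: B=7 W=6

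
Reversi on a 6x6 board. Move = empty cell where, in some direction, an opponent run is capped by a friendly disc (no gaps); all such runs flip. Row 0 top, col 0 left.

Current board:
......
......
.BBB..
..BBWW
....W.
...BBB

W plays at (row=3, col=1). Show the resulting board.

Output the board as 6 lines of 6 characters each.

Answer: ......
......
.BBB..
.WWWWW
....W.
...BBB

Derivation:
Place W at (3,1); scan 8 dirs for brackets.
Dir NW: first cell '.' (not opp) -> no flip
Dir N: opp run (2,1), next='.' -> no flip
Dir NE: opp run (2,2), next='.' -> no flip
Dir W: first cell '.' (not opp) -> no flip
Dir E: opp run (3,2) (3,3) capped by W -> flip
Dir SW: first cell '.' (not opp) -> no flip
Dir S: first cell '.' (not opp) -> no flip
Dir SE: first cell '.' (not opp) -> no flip
All flips: (3,2) (3,3)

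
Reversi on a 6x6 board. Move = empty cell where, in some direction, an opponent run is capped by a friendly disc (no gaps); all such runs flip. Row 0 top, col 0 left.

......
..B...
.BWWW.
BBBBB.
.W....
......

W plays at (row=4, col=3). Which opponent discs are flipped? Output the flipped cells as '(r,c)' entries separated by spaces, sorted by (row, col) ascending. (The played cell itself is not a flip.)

Answer: (3,3)

Derivation:
Dir NW: opp run (3,2) (2,1), next='.' -> no flip
Dir N: opp run (3,3) capped by W -> flip
Dir NE: opp run (3,4), next='.' -> no flip
Dir W: first cell '.' (not opp) -> no flip
Dir E: first cell '.' (not opp) -> no flip
Dir SW: first cell '.' (not opp) -> no flip
Dir S: first cell '.' (not opp) -> no flip
Dir SE: first cell '.' (not opp) -> no flip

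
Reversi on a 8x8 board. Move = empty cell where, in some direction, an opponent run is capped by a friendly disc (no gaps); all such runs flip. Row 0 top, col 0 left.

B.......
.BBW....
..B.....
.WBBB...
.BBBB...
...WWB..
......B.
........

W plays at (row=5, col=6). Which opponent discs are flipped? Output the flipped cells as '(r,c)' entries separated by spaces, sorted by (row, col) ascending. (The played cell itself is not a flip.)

Dir NW: first cell '.' (not opp) -> no flip
Dir N: first cell '.' (not opp) -> no flip
Dir NE: first cell '.' (not opp) -> no flip
Dir W: opp run (5,5) capped by W -> flip
Dir E: first cell '.' (not opp) -> no flip
Dir SW: first cell '.' (not opp) -> no flip
Dir S: opp run (6,6), next='.' -> no flip
Dir SE: first cell '.' (not opp) -> no flip

Answer: (5,5)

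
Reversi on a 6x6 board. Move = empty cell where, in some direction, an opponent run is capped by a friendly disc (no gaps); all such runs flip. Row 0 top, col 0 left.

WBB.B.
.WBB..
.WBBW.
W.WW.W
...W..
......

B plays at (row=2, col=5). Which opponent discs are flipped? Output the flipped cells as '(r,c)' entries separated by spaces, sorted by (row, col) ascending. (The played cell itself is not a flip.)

Answer: (2,4)

Derivation:
Dir NW: first cell '.' (not opp) -> no flip
Dir N: first cell '.' (not opp) -> no flip
Dir NE: edge -> no flip
Dir W: opp run (2,4) capped by B -> flip
Dir E: edge -> no flip
Dir SW: first cell '.' (not opp) -> no flip
Dir S: opp run (3,5), next='.' -> no flip
Dir SE: edge -> no flip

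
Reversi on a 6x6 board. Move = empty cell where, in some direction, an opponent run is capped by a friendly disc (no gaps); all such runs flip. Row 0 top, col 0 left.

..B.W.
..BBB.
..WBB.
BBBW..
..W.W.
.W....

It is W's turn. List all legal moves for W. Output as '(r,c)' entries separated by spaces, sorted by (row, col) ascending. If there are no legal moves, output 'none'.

Answer: (0,3) (1,5) (2,0) (2,5) (3,4) (4,0)

Derivation:
(0,1): no bracket -> illegal
(0,3): flips 2 -> legal
(0,5): no bracket -> illegal
(1,1): no bracket -> illegal
(1,5): flips 1 -> legal
(2,0): flips 1 -> legal
(2,1): no bracket -> illegal
(2,5): flips 2 -> legal
(3,4): flips 2 -> legal
(3,5): no bracket -> illegal
(4,0): flips 1 -> legal
(4,1): no bracket -> illegal
(4,3): no bracket -> illegal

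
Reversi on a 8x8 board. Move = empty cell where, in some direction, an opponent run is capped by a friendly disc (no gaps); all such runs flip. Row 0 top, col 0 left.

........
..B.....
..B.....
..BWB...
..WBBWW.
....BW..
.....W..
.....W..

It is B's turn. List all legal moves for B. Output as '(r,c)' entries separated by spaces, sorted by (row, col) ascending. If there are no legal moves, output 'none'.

Answer: (2,3) (3,6) (4,1) (4,7) (5,2) (5,6) (6,6) (7,6)

Derivation:
(2,3): flips 1 -> legal
(2,4): no bracket -> illegal
(3,1): no bracket -> illegal
(3,5): no bracket -> illegal
(3,6): flips 1 -> legal
(3,7): no bracket -> illegal
(4,1): flips 1 -> legal
(4,7): flips 2 -> legal
(5,1): no bracket -> illegal
(5,2): flips 1 -> legal
(5,3): no bracket -> illegal
(5,6): flips 2 -> legal
(5,7): no bracket -> illegal
(6,4): no bracket -> illegal
(6,6): flips 1 -> legal
(7,4): no bracket -> illegal
(7,6): flips 1 -> legal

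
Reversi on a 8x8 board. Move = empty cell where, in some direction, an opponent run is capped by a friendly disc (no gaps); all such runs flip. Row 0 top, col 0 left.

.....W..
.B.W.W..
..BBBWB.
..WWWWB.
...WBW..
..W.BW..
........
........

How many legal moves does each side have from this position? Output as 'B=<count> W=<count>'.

Answer: B=13 W=13

Derivation:
-- B to move --
(0,2): flips 1 -> legal
(0,3): flips 1 -> legal
(0,4): flips 2 -> legal
(0,6): flips 1 -> legal
(1,2): no bracket -> illegal
(1,4): flips 1 -> legal
(1,6): no bracket -> illegal
(2,1): flips 2 -> legal
(3,1): flips 4 -> legal
(4,1): flips 1 -> legal
(4,2): flips 3 -> legal
(4,6): flips 2 -> legal
(5,1): no bracket -> illegal
(5,3): flips 2 -> legal
(5,6): flips 3 -> legal
(6,1): no bracket -> illegal
(6,2): no bracket -> illegal
(6,3): no bracket -> illegal
(6,4): no bracket -> illegal
(6,5): no bracket -> illegal
(6,6): flips 1 -> legal
B mobility = 13
-- W to move --
(0,0): flips 2 -> legal
(0,1): no bracket -> illegal
(0,2): no bracket -> illegal
(1,0): no bracket -> illegal
(1,2): flips 2 -> legal
(1,4): flips 2 -> legal
(1,6): no bracket -> illegal
(1,7): flips 1 -> legal
(2,0): no bracket -> illegal
(2,1): flips 3 -> legal
(2,7): flips 2 -> legal
(3,1): flips 1 -> legal
(3,7): flips 2 -> legal
(4,6): no bracket -> illegal
(4,7): flips 1 -> legal
(5,3): flips 2 -> legal
(6,3): flips 1 -> legal
(6,4): flips 2 -> legal
(6,5): flips 1 -> legal
W mobility = 13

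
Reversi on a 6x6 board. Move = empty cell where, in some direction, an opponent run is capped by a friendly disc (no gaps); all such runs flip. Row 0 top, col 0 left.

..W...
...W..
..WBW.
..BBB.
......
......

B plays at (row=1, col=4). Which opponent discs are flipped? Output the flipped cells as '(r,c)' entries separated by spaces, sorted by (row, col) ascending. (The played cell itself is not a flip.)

Dir NW: first cell '.' (not opp) -> no flip
Dir N: first cell '.' (not opp) -> no flip
Dir NE: first cell '.' (not opp) -> no flip
Dir W: opp run (1,3), next='.' -> no flip
Dir E: first cell '.' (not opp) -> no flip
Dir SW: first cell 'B' (not opp) -> no flip
Dir S: opp run (2,4) capped by B -> flip
Dir SE: first cell '.' (not opp) -> no flip

Answer: (2,4)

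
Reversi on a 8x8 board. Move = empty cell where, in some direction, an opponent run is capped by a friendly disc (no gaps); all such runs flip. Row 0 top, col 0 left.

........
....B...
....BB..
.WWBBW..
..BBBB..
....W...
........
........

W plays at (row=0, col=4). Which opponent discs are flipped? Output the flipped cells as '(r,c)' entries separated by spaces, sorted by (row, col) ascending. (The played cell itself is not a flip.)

Answer: (1,4) (2,4) (3,4) (4,4)

Derivation:
Dir NW: edge -> no flip
Dir N: edge -> no flip
Dir NE: edge -> no flip
Dir W: first cell '.' (not opp) -> no flip
Dir E: first cell '.' (not opp) -> no flip
Dir SW: first cell '.' (not opp) -> no flip
Dir S: opp run (1,4) (2,4) (3,4) (4,4) capped by W -> flip
Dir SE: first cell '.' (not opp) -> no flip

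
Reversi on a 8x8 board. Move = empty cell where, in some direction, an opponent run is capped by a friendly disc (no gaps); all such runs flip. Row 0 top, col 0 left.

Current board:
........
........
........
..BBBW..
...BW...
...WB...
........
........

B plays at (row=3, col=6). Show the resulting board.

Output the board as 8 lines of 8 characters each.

Place B at (3,6); scan 8 dirs for brackets.
Dir NW: first cell '.' (not opp) -> no flip
Dir N: first cell '.' (not opp) -> no flip
Dir NE: first cell '.' (not opp) -> no flip
Dir W: opp run (3,5) capped by B -> flip
Dir E: first cell '.' (not opp) -> no flip
Dir SW: first cell '.' (not opp) -> no flip
Dir S: first cell '.' (not opp) -> no flip
Dir SE: first cell '.' (not opp) -> no flip
All flips: (3,5)

Answer: ........
........
........
..BBBBB.
...BW...
...WB...
........
........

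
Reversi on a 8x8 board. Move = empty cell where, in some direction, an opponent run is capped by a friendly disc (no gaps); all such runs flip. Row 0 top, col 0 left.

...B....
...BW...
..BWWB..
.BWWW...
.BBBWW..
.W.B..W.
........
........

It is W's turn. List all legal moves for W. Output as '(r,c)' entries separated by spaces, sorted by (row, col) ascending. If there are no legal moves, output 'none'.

Answer: (0,2) (1,1) (1,2) (1,6) (2,1) (2,6) (3,0) (3,6) (4,0) (5,0) (5,2) (5,4) (6,2) (6,3)

Derivation:
(0,2): flips 1 -> legal
(0,4): no bracket -> illegal
(1,1): flips 1 -> legal
(1,2): flips 2 -> legal
(1,5): no bracket -> illegal
(1,6): flips 1 -> legal
(2,0): no bracket -> illegal
(2,1): flips 3 -> legal
(2,6): flips 1 -> legal
(3,0): flips 1 -> legal
(3,5): no bracket -> illegal
(3,6): flips 1 -> legal
(4,0): flips 3 -> legal
(5,0): flips 1 -> legal
(5,2): flips 2 -> legal
(5,4): flips 1 -> legal
(6,2): flips 1 -> legal
(6,3): flips 2 -> legal
(6,4): no bracket -> illegal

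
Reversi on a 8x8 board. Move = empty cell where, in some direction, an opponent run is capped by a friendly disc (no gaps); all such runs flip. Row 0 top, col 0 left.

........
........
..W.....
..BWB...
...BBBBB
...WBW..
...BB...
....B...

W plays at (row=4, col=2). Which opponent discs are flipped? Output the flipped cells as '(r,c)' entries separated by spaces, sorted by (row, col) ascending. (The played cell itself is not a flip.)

Dir NW: first cell '.' (not opp) -> no flip
Dir N: opp run (3,2) capped by W -> flip
Dir NE: first cell 'W' (not opp) -> no flip
Dir W: first cell '.' (not opp) -> no flip
Dir E: opp run (4,3) (4,4) (4,5) (4,6) (4,7), next=edge -> no flip
Dir SW: first cell '.' (not opp) -> no flip
Dir S: first cell '.' (not opp) -> no flip
Dir SE: first cell 'W' (not opp) -> no flip

Answer: (3,2)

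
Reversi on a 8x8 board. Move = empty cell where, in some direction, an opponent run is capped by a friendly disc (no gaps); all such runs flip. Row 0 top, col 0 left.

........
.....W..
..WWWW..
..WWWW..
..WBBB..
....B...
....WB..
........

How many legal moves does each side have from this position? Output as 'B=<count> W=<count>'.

-- B to move --
(0,4): no bracket -> illegal
(0,5): flips 3 -> legal
(0,6): no bracket -> illegal
(1,1): flips 2 -> legal
(1,2): flips 2 -> legal
(1,3): flips 2 -> legal
(1,4): flips 2 -> legal
(1,6): flips 2 -> legal
(2,1): flips 1 -> legal
(2,6): flips 1 -> legal
(3,1): no bracket -> illegal
(3,6): no bracket -> illegal
(4,1): flips 1 -> legal
(4,6): no bracket -> illegal
(5,1): no bracket -> illegal
(5,2): no bracket -> illegal
(5,3): no bracket -> illegal
(5,5): no bracket -> illegal
(6,3): flips 1 -> legal
(7,3): no bracket -> illegal
(7,4): flips 1 -> legal
(7,5): no bracket -> illegal
B mobility = 11
-- W to move --
(3,6): no bracket -> illegal
(4,6): flips 3 -> legal
(5,2): flips 1 -> legal
(5,3): flips 2 -> legal
(5,5): flips 2 -> legal
(5,6): flips 1 -> legal
(6,3): no bracket -> illegal
(6,6): flips 1 -> legal
(7,4): no bracket -> illegal
(7,5): no bracket -> illegal
(7,6): flips 3 -> legal
W mobility = 7

Answer: B=11 W=7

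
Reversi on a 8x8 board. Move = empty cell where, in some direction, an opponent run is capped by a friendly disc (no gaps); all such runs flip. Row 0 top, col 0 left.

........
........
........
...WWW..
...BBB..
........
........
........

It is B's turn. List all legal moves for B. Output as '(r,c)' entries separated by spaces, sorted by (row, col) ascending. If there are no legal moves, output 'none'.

(2,2): flips 1 -> legal
(2,3): flips 2 -> legal
(2,4): flips 1 -> legal
(2,5): flips 2 -> legal
(2,6): flips 1 -> legal
(3,2): no bracket -> illegal
(3,6): no bracket -> illegal
(4,2): no bracket -> illegal
(4,6): no bracket -> illegal

Answer: (2,2) (2,3) (2,4) (2,5) (2,6)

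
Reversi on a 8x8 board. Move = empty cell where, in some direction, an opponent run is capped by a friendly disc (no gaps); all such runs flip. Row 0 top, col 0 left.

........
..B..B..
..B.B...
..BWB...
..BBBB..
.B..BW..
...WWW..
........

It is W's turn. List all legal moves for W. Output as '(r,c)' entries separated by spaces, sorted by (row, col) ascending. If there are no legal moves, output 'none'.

Answer: (0,6) (1,1) (1,4) (2,1) (3,1) (3,5) (3,6) (5,3) (6,0)

Derivation:
(0,1): no bracket -> illegal
(0,2): no bracket -> illegal
(0,3): no bracket -> illegal
(0,4): no bracket -> illegal
(0,5): no bracket -> illegal
(0,6): flips 2 -> legal
(1,1): flips 1 -> legal
(1,3): no bracket -> illegal
(1,4): flips 4 -> legal
(1,6): no bracket -> illegal
(2,1): flips 3 -> legal
(2,3): no bracket -> illegal
(2,5): no bracket -> illegal
(2,6): no bracket -> illegal
(3,1): flips 1 -> legal
(3,5): flips 2 -> legal
(3,6): flips 2 -> legal
(4,0): no bracket -> illegal
(4,1): no bracket -> illegal
(4,6): no bracket -> illegal
(5,0): no bracket -> illegal
(5,2): no bracket -> illegal
(5,3): flips 2 -> legal
(5,6): no bracket -> illegal
(6,0): flips 2 -> legal
(6,1): no bracket -> illegal
(6,2): no bracket -> illegal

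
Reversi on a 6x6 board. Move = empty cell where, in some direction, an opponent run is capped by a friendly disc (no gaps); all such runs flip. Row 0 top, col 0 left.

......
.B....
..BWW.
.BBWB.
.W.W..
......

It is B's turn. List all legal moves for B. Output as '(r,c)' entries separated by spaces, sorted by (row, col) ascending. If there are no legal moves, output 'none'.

(1,2): flips 1 -> legal
(1,3): no bracket -> illegal
(1,4): flips 2 -> legal
(1,5): no bracket -> illegal
(2,5): flips 2 -> legal
(3,0): no bracket -> illegal
(3,5): no bracket -> illegal
(4,0): no bracket -> illegal
(4,2): no bracket -> illegal
(4,4): flips 1 -> legal
(5,0): flips 1 -> legal
(5,1): flips 1 -> legal
(5,2): flips 1 -> legal
(5,3): no bracket -> illegal
(5,4): flips 1 -> legal

Answer: (1,2) (1,4) (2,5) (4,4) (5,0) (5,1) (5,2) (5,4)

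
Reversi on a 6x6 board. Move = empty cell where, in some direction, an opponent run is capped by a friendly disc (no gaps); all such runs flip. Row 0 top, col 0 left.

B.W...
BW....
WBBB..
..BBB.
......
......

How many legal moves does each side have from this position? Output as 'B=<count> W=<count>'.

-- B to move --
(0,1): flips 1 -> legal
(0,3): no bracket -> illegal
(1,2): flips 1 -> legal
(1,3): no bracket -> illegal
(3,0): flips 1 -> legal
(3,1): no bracket -> illegal
B mobility = 3
-- W to move --
(0,1): no bracket -> illegal
(1,2): no bracket -> illegal
(1,3): no bracket -> illegal
(1,4): no bracket -> illegal
(2,4): flips 3 -> legal
(2,5): no bracket -> illegal
(3,0): no bracket -> illegal
(3,1): flips 1 -> legal
(3,5): no bracket -> illegal
(4,1): no bracket -> illegal
(4,2): no bracket -> illegal
(4,3): no bracket -> illegal
(4,4): flips 2 -> legal
(4,5): no bracket -> illegal
W mobility = 3

Answer: B=3 W=3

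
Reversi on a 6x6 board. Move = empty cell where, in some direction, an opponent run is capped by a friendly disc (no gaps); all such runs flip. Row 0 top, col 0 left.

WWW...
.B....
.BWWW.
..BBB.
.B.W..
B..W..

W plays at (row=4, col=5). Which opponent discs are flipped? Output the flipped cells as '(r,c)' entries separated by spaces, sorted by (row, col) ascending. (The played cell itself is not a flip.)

Dir NW: opp run (3,4) capped by W -> flip
Dir N: first cell '.' (not opp) -> no flip
Dir NE: edge -> no flip
Dir W: first cell '.' (not opp) -> no flip
Dir E: edge -> no flip
Dir SW: first cell '.' (not opp) -> no flip
Dir S: first cell '.' (not opp) -> no flip
Dir SE: edge -> no flip

Answer: (3,4)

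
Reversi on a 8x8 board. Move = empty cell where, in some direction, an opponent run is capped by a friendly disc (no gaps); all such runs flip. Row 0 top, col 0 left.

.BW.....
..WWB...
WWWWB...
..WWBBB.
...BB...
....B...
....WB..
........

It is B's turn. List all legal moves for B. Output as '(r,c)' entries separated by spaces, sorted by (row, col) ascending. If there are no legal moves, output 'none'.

Answer: (0,3) (1,0) (1,1) (3,1) (4,1) (4,2) (6,3) (7,4)

Derivation:
(0,3): flips 4 -> legal
(0,4): no bracket -> illegal
(1,0): flips 2 -> legal
(1,1): flips 4 -> legal
(3,0): no bracket -> illegal
(3,1): flips 2 -> legal
(4,1): flips 2 -> legal
(4,2): flips 1 -> legal
(5,3): no bracket -> illegal
(5,5): no bracket -> illegal
(6,3): flips 1 -> legal
(7,3): no bracket -> illegal
(7,4): flips 1 -> legal
(7,5): no bracket -> illegal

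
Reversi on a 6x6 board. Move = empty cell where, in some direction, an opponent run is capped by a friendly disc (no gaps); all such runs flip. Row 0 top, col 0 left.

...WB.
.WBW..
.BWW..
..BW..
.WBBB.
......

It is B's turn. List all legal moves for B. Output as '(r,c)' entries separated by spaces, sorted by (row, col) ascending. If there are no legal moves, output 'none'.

Answer: (0,0) (0,1) (0,2) (1,0) (1,4) (2,4) (3,1) (3,4) (4,0) (5,0)

Derivation:
(0,0): flips 3 -> legal
(0,1): flips 1 -> legal
(0,2): flips 1 -> legal
(1,0): flips 1 -> legal
(1,4): flips 2 -> legal
(2,0): no bracket -> illegal
(2,4): flips 3 -> legal
(3,0): no bracket -> illegal
(3,1): flips 2 -> legal
(3,4): flips 2 -> legal
(4,0): flips 1 -> legal
(5,0): flips 1 -> legal
(5,1): no bracket -> illegal
(5,2): no bracket -> illegal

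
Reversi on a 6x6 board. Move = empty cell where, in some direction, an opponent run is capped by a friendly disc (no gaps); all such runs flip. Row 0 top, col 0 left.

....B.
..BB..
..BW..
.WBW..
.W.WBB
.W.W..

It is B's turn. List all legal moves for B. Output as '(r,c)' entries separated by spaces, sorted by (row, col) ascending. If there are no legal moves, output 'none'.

Answer: (1,4) (2,4) (3,0) (3,4) (4,0) (4,2) (5,0) (5,4)

Derivation:
(1,4): flips 1 -> legal
(2,0): no bracket -> illegal
(2,1): no bracket -> illegal
(2,4): flips 1 -> legal
(3,0): flips 1 -> legal
(3,4): flips 2 -> legal
(4,0): flips 1 -> legal
(4,2): flips 1 -> legal
(5,0): flips 1 -> legal
(5,2): no bracket -> illegal
(5,4): flips 1 -> legal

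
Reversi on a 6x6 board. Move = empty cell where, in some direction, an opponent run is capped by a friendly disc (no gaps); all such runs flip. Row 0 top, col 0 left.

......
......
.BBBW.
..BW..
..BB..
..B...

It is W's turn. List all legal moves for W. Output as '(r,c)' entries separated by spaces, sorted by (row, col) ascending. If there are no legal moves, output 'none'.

Answer: (1,1) (1,3) (2,0) (3,1) (5,1) (5,3)

Derivation:
(1,0): no bracket -> illegal
(1,1): flips 1 -> legal
(1,2): no bracket -> illegal
(1,3): flips 1 -> legal
(1,4): no bracket -> illegal
(2,0): flips 3 -> legal
(3,0): no bracket -> illegal
(3,1): flips 1 -> legal
(3,4): no bracket -> illegal
(4,1): no bracket -> illegal
(4,4): no bracket -> illegal
(5,1): flips 1 -> legal
(5,3): flips 1 -> legal
(5,4): no bracket -> illegal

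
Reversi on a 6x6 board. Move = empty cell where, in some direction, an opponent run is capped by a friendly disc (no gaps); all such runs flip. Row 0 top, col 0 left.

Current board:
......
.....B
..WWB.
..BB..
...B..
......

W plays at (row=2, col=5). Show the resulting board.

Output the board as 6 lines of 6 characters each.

Place W at (2,5); scan 8 dirs for brackets.
Dir NW: first cell '.' (not opp) -> no flip
Dir N: opp run (1,5), next='.' -> no flip
Dir NE: edge -> no flip
Dir W: opp run (2,4) capped by W -> flip
Dir E: edge -> no flip
Dir SW: first cell '.' (not opp) -> no flip
Dir S: first cell '.' (not opp) -> no flip
Dir SE: edge -> no flip
All flips: (2,4)

Answer: ......
.....B
..WWWW
..BB..
...B..
......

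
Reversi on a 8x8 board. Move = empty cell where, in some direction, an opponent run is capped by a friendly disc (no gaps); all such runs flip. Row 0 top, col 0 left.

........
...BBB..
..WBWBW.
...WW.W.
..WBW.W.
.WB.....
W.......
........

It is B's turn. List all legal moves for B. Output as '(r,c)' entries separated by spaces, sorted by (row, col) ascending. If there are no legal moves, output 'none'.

(1,1): no bracket -> illegal
(1,2): no bracket -> illegal
(1,6): no bracket -> illegal
(1,7): no bracket -> illegal
(2,1): flips 1 -> legal
(2,7): flips 1 -> legal
(3,1): flips 1 -> legal
(3,2): flips 1 -> legal
(3,5): flips 1 -> legal
(3,7): flips 1 -> legal
(4,0): no bracket -> illegal
(4,1): flips 1 -> legal
(4,5): flips 2 -> legal
(4,7): flips 1 -> legal
(5,0): flips 1 -> legal
(5,3): no bracket -> illegal
(5,4): flips 3 -> legal
(5,5): no bracket -> illegal
(5,6): no bracket -> illegal
(5,7): no bracket -> illegal
(6,1): no bracket -> illegal
(6,2): no bracket -> illegal
(7,0): no bracket -> illegal
(7,1): no bracket -> illegal

Answer: (2,1) (2,7) (3,1) (3,2) (3,5) (3,7) (4,1) (4,5) (4,7) (5,0) (5,4)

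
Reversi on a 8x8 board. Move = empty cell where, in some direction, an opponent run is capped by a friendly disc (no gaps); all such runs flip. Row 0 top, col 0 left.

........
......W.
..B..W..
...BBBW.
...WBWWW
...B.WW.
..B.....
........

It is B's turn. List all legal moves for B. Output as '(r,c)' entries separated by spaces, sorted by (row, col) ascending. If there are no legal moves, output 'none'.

(0,5): no bracket -> illegal
(0,6): no bracket -> illegal
(0,7): flips 2 -> legal
(1,4): no bracket -> illegal
(1,5): flips 1 -> legal
(1,7): no bracket -> illegal
(2,4): no bracket -> illegal
(2,6): no bracket -> illegal
(2,7): no bracket -> illegal
(3,2): no bracket -> illegal
(3,7): flips 1 -> legal
(4,2): flips 1 -> legal
(5,2): flips 1 -> legal
(5,4): no bracket -> illegal
(5,7): flips 1 -> legal
(6,4): no bracket -> illegal
(6,5): flips 2 -> legal
(6,6): flips 1 -> legal
(6,7): flips 2 -> legal

Answer: (0,7) (1,5) (3,7) (4,2) (5,2) (5,7) (6,5) (6,6) (6,7)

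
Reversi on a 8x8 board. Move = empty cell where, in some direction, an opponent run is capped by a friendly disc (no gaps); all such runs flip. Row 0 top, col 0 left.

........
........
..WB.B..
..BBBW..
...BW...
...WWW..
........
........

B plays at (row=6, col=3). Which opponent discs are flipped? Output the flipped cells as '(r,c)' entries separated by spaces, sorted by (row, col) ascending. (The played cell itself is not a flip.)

Dir NW: first cell '.' (not opp) -> no flip
Dir N: opp run (5,3) capped by B -> flip
Dir NE: opp run (5,4), next='.' -> no flip
Dir W: first cell '.' (not opp) -> no flip
Dir E: first cell '.' (not opp) -> no flip
Dir SW: first cell '.' (not opp) -> no flip
Dir S: first cell '.' (not opp) -> no flip
Dir SE: first cell '.' (not opp) -> no flip

Answer: (5,3)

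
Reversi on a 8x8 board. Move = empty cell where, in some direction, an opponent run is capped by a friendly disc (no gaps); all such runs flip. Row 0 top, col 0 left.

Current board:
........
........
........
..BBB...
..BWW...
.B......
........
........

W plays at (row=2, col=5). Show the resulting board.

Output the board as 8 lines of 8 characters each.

Answer: ........
........
.....W..
..BBW...
..BWW...
.B......
........
........

Derivation:
Place W at (2,5); scan 8 dirs for brackets.
Dir NW: first cell '.' (not opp) -> no flip
Dir N: first cell '.' (not opp) -> no flip
Dir NE: first cell '.' (not opp) -> no flip
Dir W: first cell '.' (not opp) -> no flip
Dir E: first cell '.' (not opp) -> no flip
Dir SW: opp run (3,4) capped by W -> flip
Dir S: first cell '.' (not opp) -> no flip
Dir SE: first cell '.' (not opp) -> no flip
All flips: (3,4)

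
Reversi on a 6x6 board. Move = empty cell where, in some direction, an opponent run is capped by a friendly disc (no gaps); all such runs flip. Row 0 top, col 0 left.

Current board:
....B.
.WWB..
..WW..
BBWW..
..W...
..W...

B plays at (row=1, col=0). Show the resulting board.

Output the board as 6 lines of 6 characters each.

Place B at (1,0); scan 8 dirs for brackets.
Dir NW: edge -> no flip
Dir N: first cell '.' (not opp) -> no flip
Dir NE: first cell '.' (not opp) -> no flip
Dir W: edge -> no flip
Dir E: opp run (1,1) (1,2) capped by B -> flip
Dir SW: edge -> no flip
Dir S: first cell '.' (not opp) -> no flip
Dir SE: first cell '.' (not opp) -> no flip
All flips: (1,1) (1,2)

Answer: ....B.
BBBB..
..WW..
BBWW..
..W...
..W...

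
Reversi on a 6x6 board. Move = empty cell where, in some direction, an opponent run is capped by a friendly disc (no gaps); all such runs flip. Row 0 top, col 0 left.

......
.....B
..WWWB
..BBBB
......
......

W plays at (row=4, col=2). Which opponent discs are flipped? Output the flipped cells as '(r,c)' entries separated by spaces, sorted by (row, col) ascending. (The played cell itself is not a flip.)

Answer: (3,2) (3,3)

Derivation:
Dir NW: first cell '.' (not opp) -> no flip
Dir N: opp run (3,2) capped by W -> flip
Dir NE: opp run (3,3) capped by W -> flip
Dir W: first cell '.' (not opp) -> no flip
Dir E: first cell '.' (not opp) -> no flip
Dir SW: first cell '.' (not opp) -> no flip
Dir S: first cell '.' (not opp) -> no flip
Dir SE: first cell '.' (not opp) -> no flip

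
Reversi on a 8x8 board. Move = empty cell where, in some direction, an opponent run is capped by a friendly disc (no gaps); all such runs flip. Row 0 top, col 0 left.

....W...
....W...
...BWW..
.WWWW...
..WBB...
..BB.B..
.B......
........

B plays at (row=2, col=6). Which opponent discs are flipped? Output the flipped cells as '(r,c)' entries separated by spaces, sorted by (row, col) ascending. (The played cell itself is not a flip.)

Answer: (2,4) (2,5)

Derivation:
Dir NW: first cell '.' (not opp) -> no flip
Dir N: first cell '.' (not opp) -> no flip
Dir NE: first cell '.' (not opp) -> no flip
Dir W: opp run (2,5) (2,4) capped by B -> flip
Dir E: first cell '.' (not opp) -> no flip
Dir SW: first cell '.' (not opp) -> no flip
Dir S: first cell '.' (not opp) -> no flip
Dir SE: first cell '.' (not opp) -> no flip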